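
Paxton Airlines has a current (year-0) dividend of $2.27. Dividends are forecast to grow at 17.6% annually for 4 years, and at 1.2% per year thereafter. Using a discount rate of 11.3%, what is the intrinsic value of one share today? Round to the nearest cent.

Two-stage DDM. Project D₁…D_4 at 0.176, terminal growth 0.012, discount at r = 0.113.
D_1 = 2.6695
D_2 = 3.1394
D_3 = 3.6919
D_4 = 4.3417
Terminal value at t=4: TV = D_5/(r−g) = 4.3938/(0.113−0.012) = 43.5025
P₀ = 2.6695/(1+0.113)^1 + 3.1394/(1+0.113)^2 + 3.6919/(1+0.113)^3 + 4.3417/(1+0.113)^4 + 43.5025/(1+0.113)^4 = 38.7884

$38.79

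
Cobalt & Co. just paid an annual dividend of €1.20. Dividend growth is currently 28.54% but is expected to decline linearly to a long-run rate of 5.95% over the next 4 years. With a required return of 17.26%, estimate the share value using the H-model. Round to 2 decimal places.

H-model: P₀ = D₀[(1+g_L) + H(g_S−g_L)]/(r−g_L), with H = 4/2 = 2.
P₀ = 1.20 × [(1+0.0595) + 2×(0.2854−0.0595)] / (0.1726−0.0595)
   = 1.20 × 1.5113 / 0.1131 = 16.0350

€16.04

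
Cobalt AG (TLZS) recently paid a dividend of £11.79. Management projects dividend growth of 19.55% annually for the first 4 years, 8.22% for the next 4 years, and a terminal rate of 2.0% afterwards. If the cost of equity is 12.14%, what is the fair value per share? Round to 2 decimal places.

£244.13

Three-stage DDM. Project D₁…D_8; terminal Gordon value at t=8 with g = 0.02; discount at r = 0.1214.
D_1 = 14.0949
D_2 = 16.8505
D_3 = 20.1448
D_4 = 24.0831
D_5 = 26.0627
D_6 = 28.2051
D_7 = 30.5235
D_8 = 33.0326
TV_8 = 33.6932/(0.1214−0.02) = 332.2802
P₀ = Σ Dₜ/(1+r)ᵗ + TV_8/(1+r)^8 = 244.1257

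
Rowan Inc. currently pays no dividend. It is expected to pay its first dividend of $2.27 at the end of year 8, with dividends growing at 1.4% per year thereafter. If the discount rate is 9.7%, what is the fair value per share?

$14.31

Deferred-dividend DDM. At t=7 the remaining stream is a growing perpetuity with first payment D_8 = 2.27.
V_7 = D_8/(r−g) = 2.27/(0.097−0.014) = 27.3494
P₀ = V_7/(1+r)^7 = 27.3494/(1+0.097)^7 = 14.3054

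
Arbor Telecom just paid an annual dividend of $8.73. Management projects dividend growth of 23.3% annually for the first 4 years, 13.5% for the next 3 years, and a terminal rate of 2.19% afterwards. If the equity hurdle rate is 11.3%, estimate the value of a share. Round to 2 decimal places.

$242.84

Three-stage DDM. Project D₁…D_7; terminal Gordon value at t=7 with g = 0.0219; discount at r = 0.113.
D_1 = 10.7641
D_2 = 13.2721
D_3 = 16.3645
D_4 = 20.1775
D_5 = 22.9014
D_6 = 25.9931
D_7 = 29.5022
TV_7 = 30.1483/(0.113−0.0219) = 330.9361
P₀ = Σ Dₜ/(1+r)ᵗ + TV_7/(1+r)^7 = 242.8444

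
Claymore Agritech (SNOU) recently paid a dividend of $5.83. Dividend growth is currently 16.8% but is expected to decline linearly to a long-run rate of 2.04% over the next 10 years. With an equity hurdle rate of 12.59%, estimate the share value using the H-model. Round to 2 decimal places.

$97.17

H-model: P₀ = D₀[(1+g_L) + H(g_S−g_L)]/(r−g_L), with H = 10/2 = 5.
P₀ = 5.83 × [(1+0.0204) + 5×(0.168−0.0204)] / (0.1259−0.0204)
   = 5.83 × 1.7584 / 0.1055 = 97.1704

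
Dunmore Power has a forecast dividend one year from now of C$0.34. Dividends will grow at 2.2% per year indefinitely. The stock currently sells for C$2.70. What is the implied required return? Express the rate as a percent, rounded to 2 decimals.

Rearranging the constant-growth DDM: r = D₁/P₀ + g.
r = 0.3400 / 2.70 + 0.022 = 0.12593 + 0.022 = 0.14793

14.79%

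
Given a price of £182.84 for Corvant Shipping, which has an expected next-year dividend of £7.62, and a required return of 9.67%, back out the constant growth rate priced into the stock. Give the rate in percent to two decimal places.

5.50%

From P₀ = D₁/(r − g), the implied growth is g = r − D₁/P₀.
g = 0.0967 − 7.62/182.84 = 0.0967 − 0.04168 = 0.05502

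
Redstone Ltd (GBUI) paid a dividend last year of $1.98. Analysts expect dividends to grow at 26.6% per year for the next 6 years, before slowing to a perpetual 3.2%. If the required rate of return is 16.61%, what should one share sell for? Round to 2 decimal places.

Two-stage DDM. Project D₁…D_6 at 0.266, terminal growth 0.032, discount at r = 0.1661.
D_1 = 2.5067
D_2 = 3.1735
D_3 = 4.0176
D_4 = 5.0863
D_5 = 6.4392
D_6 = 8.1521
Terminal value at t=6: TV = D_7/(r−g) = 8.4129/(0.1661−0.032) = 62.7362
P₀ = 2.5067/(1+0.1661)^1 + 3.1735/(1+0.1661)^2 + 4.0176/(1+0.1661)^3 + 5.0863/(1+0.1661)^4 + 6.4392/(1+0.1661)^5 + 8.1521/(1+0.1661)^6 + 62.7362/(1+0.1661)^6 = 40.9486

$40.95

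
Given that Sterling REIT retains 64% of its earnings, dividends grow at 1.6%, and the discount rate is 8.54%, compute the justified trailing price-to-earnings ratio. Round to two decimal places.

Payout ratio b = 1 − 0.64 = 0.36.
Justified trailing P/E = b(1+g)/(r−g) = 0.36×(1+0.016)/(0.0854−0.016) = 5.2703

5.27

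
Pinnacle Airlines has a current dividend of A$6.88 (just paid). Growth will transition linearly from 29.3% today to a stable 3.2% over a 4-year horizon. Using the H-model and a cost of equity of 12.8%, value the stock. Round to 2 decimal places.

H-model: P₀ = D₀[(1+g_L) + H(g_S−g_L)]/(r−g_L), with H = 4/2 = 2.
P₀ = 6.88 × [(1+0.032) + 2×(0.293−0.032)] / (0.128−0.032)
   = 6.88 × 1.5540 / 0.096 = 111.3700

A$111.37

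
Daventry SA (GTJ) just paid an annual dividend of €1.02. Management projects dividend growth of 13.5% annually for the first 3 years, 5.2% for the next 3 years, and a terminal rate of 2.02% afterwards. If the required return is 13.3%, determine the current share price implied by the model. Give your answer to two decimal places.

€13.15

Three-stage DDM. Project D₁…D_6; terminal Gordon value at t=6 with g = 0.0202; discount at r = 0.133.
D_1 = 1.1577
D_2 = 1.3140
D_3 = 1.4914
D_4 = 1.5689
D_5 = 1.6505
D_6 = 1.7363
TV_6 = 1.7714/(0.133−0.0202) = 15.7040
P₀ = Σ Dₜ/(1+r)ᵗ + TV_6/(1+r)^6 = 13.1517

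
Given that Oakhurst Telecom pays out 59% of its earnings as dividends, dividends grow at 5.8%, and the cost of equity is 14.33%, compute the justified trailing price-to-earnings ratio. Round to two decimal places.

7.32

Justified trailing P/E = b(1+g)/(r−g) = 0.59×(1+0.058)/(0.1433−0.058) = 7.3179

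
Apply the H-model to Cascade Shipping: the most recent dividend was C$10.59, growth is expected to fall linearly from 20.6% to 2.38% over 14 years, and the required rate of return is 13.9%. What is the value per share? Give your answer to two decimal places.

H-model: P₀ = D₀[(1+g_L) + H(g_S−g_L)]/(r−g_L), with H = 14/2 = 7.
P₀ = 10.59 × [(1+0.0238) + 7×(0.206−0.0238)] / (0.139−0.0238)
   = 10.59 × 2.2992 / 0.1152 = 211.3587

C$211.36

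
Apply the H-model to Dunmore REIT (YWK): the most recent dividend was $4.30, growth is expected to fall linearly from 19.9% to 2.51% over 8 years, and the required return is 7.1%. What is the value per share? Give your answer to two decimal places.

H-model: P₀ = D₀[(1+g_L) + H(g_S−g_L)]/(r−g_L), with H = 8/2 = 4.
P₀ = 4.30 × [(1+0.0251) + 4×(0.199−0.0251)] / (0.071−0.0251)
   = 4.30 × 1.7207 / 0.0459 = 161.1985

$161.20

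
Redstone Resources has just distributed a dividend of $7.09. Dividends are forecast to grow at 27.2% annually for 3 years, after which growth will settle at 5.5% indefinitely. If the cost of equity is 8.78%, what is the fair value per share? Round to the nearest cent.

Two-stage DDM. Project D₁…D_3 at 0.272, terminal growth 0.055, discount at r = 0.0878.
D_1 = 9.0185
D_2 = 11.4715
D_3 = 14.5918
Terminal value at t=3: TV = D_4/(r−g) = 15.3943/(0.0878−0.055) = 469.3385
P₀ = 9.0185/(1+0.0878)^1 + 11.4715/(1+0.0878)^2 + 14.5918/(1+0.0878)^3 + 469.3385/(1+0.0878)^3 = 393.9398

$393.94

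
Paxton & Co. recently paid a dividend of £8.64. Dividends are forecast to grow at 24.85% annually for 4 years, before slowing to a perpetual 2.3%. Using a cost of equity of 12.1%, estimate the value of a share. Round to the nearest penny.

£184.34

Two-stage DDM. Project D₁…D_4 at 0.2485, terminal growth 0.023, discount at r = 0.121.
D_1 = 10.7870
D_2 = 13.4676
D_3 = 16.8143
D_4 = 20.9927
Terminal value at t=4: TV = D_5/(r−g) = 21.4755/(0.121−0.023) = 219.1379
P₀ = 10.7870/(1+0.121)^1 + 13.4676/(1+0.121)^2 + 16.8143/(1+0.121)^3 + 20.9927/(1+0.121)^4 + 219.1379/(1+0.121)^4 = 184.3395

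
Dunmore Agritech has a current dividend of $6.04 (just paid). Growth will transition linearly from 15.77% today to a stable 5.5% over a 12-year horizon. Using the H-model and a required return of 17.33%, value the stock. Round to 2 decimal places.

$85.33

H-model: P₀ = D₀[(1+g_L) + H(g_S−g_L)]/(r−g_L), with H = 12/2 = 6.
P₀ = 6.04 × [(1+0.055) + 6×(0.1577−0.055)] / (0.1733−0.055)
   = 6.04 × 1.6712 / 0.1183 = 85.3258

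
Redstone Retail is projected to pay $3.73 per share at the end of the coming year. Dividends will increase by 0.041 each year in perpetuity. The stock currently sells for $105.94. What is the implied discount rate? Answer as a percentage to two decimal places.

Rearranging the constant-growth DDM: r = D₁/P₀ + g.
r = 3.7300 / 105.94 + 0.041 = 0.03521 + 0.041 = 0.07621

7.62%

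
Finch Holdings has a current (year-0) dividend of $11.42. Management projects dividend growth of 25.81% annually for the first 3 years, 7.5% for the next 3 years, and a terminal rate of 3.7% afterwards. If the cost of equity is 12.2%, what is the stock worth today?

$260.39

Three-stage DDM. Project D₁…D_6; terminal Gordon value at t=6 with g = 0.037; discount at r = 0.122.
D_1 = 14.3675
D_2 = 18.0758
D_3 = 22.7411
D_4 = 24.4467
D_5 = 26.2802
D_6 = 28.2512
TV_6 = 29.2965/(0.122−0.037) = 344.6647
P₀ = Σ Dₜ/(1+r)ᵗ + TV_6/(1+r)^6 = 260.3887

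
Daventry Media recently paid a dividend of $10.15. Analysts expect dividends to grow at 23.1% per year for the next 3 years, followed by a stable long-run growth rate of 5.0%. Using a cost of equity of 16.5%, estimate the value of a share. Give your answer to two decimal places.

Two-stage DDM. Project D₁…D_3 at 0.231, terminal growth 0.05, discount at r = 0.165.
D_1 = 12.4947
D_2 = 15.3809
D_3 = 18.9339
Terminal value at t=3: TV = D_4/(r−g) = 19.8806/(0.165−0.05) = 172.8748
P₀ = 12.4947/(1+0.165)^1 + 15.3809/(1+0.165)^2 + 18.9339/(1+0.165)^3 + 172.8748/(1+0.165)^3 = 143.3659

$143.37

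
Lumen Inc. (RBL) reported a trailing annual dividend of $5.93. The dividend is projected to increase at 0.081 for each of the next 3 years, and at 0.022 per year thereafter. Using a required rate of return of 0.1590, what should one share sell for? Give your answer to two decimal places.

Two-stage DDM. Project D₁…D_3 at 0.081, terminal growth 0.022, discount at r = 0.159.
D_1 = 6.4103
D_2 = 6.9296
D_3 = 7.4909
Terminal value at t=3: TV = D_4/(r−g) = 7.6557/(0.159−0.022) = 55.8807
P₀ = 6.4103/(1+0.159)^1 + 6.9296/(1+0.159)^2 + 7.4909/(1+0.159)^3 + 55.8807/(1+0.159)^3 = 51.3943

$51.39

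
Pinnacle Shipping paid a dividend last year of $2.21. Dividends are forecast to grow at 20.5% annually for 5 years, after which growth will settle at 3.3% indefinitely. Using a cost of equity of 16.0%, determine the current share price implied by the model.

Two-stage DDM. Project D₁…D_5 at 0.205, terminal growth 0.033, discount at r = 0.16.
D_1 = 2.6631
D_2 = 3.2090
D_3 = 3.8668
D_4 = 4.6595
D_5 = 5.6147
Terminal value at t=5: TV = D_6/(r−g) = 5.8000/(0.16−0.033) = 45.6693
P₀ = 2.6631/(1+0.16)^1 + 3.2090/(1+0.16)^2 + 3.8668/(1+0.16)^3 + 4.6595/(1+0.16)^4 + 5.6147/(1+0.16)^5 + 45.6693/(1+0.16)^5 = 34.1482

$34.15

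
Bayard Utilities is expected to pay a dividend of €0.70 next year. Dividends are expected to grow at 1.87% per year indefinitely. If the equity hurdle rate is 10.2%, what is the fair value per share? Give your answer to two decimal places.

€8.40

Gordon growth model: P₀ = D₁/(r − g), with D₁ = 0.70 given directly.
P₀ = 0.7000 / (0.102 − 0.0187) = 0.7000 / 0.0833 = 8.4034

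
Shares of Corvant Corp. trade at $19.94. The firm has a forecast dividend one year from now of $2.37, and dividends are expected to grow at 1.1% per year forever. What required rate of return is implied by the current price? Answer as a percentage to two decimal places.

Rearranging the constant-growth DDM: r = D₁/P₀ + g.
r = 2.3700 / 19.94 + 0.011 = 0.11886 + 0.011 = 0.12986

12.99%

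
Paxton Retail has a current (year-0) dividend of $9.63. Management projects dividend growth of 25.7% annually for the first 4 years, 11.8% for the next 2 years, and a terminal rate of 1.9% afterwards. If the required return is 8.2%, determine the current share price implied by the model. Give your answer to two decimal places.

Three-stage DDM. Project D₁…D_6; terminal Gordon value at t=6 with g = 0.019; discount at r = 0.082.
D_1 = 12.1049
D_2 = 15.2159
D_3 = 19.1264
D_4 = 24.0418
D_5 = 26.8788
D_6 = 30.0505
TV_6 = 30.6214/(0.082−0.019) = 486.0541
P₀ = Σ Dₜ/(1+r)ᵗ + TV_6/(1+r)^6 = 396.5926

$396.59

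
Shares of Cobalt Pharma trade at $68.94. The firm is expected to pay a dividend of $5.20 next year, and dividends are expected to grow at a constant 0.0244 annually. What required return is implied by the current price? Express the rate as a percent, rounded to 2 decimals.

Rearranging the constant-growth DDM: r = D₁/P₀ + g.
r = 5.2000 / 68.94 + 0.0244 = 0.07543 + 0.0244 = 0.09983

9.98%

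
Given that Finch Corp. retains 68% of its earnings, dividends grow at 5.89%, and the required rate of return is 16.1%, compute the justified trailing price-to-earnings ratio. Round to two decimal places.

Payout ratio b = 1 − 0.68 = 0.32.
Justified trailing P/E = b(1+g)/(r−g) = 0.32×(1+0.0589)/(0.161−0.0589) = 3.3188

3.32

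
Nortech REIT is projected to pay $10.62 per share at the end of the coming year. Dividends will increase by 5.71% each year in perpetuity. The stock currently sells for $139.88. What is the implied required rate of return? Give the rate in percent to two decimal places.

13.30%

Rearranging the constant-growth DDM: r = D₁/P₀ + g.
r = 10.6200 / 139.88 + 0.0571 = 0.07592 + 0.0571 = 0.13302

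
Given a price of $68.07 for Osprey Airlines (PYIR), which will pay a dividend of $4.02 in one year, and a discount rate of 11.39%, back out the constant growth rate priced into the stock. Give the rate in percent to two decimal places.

From P₀ = D₁/(r − g), the implied growth is g = r − D₁/P₀.
g = 0.1139 − 4.02/68.07 = 0.1139 − 0.05906 = 0.05484

5.48%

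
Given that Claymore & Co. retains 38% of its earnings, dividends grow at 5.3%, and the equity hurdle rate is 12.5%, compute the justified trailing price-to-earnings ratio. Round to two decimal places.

9.07

Payout ratio b = 1 − 0.38 = 0.62.
Justified trailing P/E = b(1+g)/(r−g) = 0.62×(1+0.053)/(0.125−0.053) = 9.0675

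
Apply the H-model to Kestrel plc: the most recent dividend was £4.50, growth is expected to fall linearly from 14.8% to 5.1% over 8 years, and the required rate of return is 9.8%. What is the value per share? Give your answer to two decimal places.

£137.78

H-model: P₀ = D₀[(1+g_L) + H(g_S−g_L)]/(r−g_L), with H = 8/2 = 4.
P₀ = 4.50 × [(1+0.051) + 4×(0.148−0.051)] / (0.098−0.051)
   = 4.50 × 1.4390 / 0.047 = 137.7766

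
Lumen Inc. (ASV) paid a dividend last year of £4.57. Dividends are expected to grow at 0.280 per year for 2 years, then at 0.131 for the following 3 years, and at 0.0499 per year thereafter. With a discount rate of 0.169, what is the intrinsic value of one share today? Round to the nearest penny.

Three-stage DDM. Project D₁…D_5; terminal Gordon value at t=5 with g = 0.0499; discount at r = 0.169.
D_1 = 5.8496
D_2 = 7.4875
D_3 = 8.4683
D_4 = 9.5777
D_5 = 10.8324
TV_5 = 11.3729/(0.169−0.0499) = 95.4905
P₀ = Σ Dₜ/(1+r)ᵗ + TV_5/(1+r)^5 = 69.6155

£69.62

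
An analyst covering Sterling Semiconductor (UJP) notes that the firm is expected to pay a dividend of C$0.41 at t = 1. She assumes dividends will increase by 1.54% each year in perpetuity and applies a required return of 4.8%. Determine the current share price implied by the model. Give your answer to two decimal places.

Gordon growth model: P₀ = D₁/(r − g), with D₁ = 0.41 given directly.
P₀ = 0.4100 / (0.048 − 0.0154) = 0.4100 / 0.0326 = 12.5767

C$12.58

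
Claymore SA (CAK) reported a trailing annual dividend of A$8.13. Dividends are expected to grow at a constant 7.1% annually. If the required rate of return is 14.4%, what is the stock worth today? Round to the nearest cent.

Gordon growth model: P₀ = D₁/(r − g). D₁ = 8.13 × (1 + 0.071) = 8.7072.
P₀ = 8.7072 / (0.144 − 0.071) = 8.7072 / 0.073 = 119.2771

A$119.28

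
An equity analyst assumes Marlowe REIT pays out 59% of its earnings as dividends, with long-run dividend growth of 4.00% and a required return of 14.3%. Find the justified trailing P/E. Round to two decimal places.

5.96

Justified trailing P/E = b(1+g)/(r−g) = 0.59×(1+0.04)/(0.143−0.04) = 5.9573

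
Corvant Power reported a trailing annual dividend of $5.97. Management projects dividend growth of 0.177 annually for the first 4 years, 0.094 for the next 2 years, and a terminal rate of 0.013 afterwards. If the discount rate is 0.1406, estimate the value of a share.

Three-stage DDM. Project D₁…D_6; terminal Gordon value at t=6 with g = 0.013; discount at r = 0.1406.
D_1 = 7.0267
D_2 = 8.2704
D_3 = 9.7343
D_4 = 11.4572
D_5 = 12.5342
D_6 = 13.7124
TV_6 = 13.8907/(0.1406−0.013) = 108.8613
P₀ = Σ Dₜ/(1+r)ᵗ + TV_6/(1+r)^6 = 88.0067

$88.01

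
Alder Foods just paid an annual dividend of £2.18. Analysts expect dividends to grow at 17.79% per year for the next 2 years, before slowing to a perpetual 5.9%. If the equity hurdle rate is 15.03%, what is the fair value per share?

£31.03

Two-stage DDM. Project D₁…D_2 at 0.1779, terminal growth 0.059, discount at r = 0.1503.
D_1 = 2.5678
D_2 = 3.0246
Terminal value at t=2: TV = D_3/(r−g) = 3.2031/(0.1503−0.059) = 35.0831
P₀ = 2.5678/(1+0.1503)^1 + 3.0246/(1+0.1503)^2 + 35.0831/(1+0.1503)^2 = 31.0322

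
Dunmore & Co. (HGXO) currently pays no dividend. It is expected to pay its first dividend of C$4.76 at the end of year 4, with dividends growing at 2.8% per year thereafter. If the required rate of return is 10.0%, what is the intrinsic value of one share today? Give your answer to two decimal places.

Deferred-dividend DDM. At t=3 the remaining stream is a growing perpetuity with first payment D_4 = 4.76.
V_3 = D_4/(r−g) = 4.76/(0.1−0.028) = 66.1111
P₀ = V_3/(1+r)^3 = 66.1111/(1+0.1)^3 = 49.6703

C$49.67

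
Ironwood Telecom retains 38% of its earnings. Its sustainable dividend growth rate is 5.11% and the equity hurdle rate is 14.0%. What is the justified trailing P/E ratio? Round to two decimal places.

Payout ratio b = 1 − 0.38 = 0.62.
Justified trailing P/E = b(1+g)/(r−g) = 0.62×(1+0.0511)/(0.14−0.0511) = 7.3305

7.33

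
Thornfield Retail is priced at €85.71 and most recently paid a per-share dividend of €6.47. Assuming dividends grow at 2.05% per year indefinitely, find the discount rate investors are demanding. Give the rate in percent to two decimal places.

Rearranging the constant-growth DDM: r = D₁/P₀ + g.
D₁ = 6.47 × (1 + 0.0205) = 6.6026.
r = 6.6026 / 85.71 + 0.0205 = 0.07703 + 0.0205 = 0.09753

9.75%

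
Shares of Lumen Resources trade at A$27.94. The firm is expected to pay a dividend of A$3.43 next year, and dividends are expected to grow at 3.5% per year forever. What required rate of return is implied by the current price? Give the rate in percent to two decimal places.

Rearranging the constant-growth DDM: r = D₁/P₀ + g.
r = 3.4300 / 27.94 + 0.035 = 0.12276 + 0.035 = 0.15776

15.78%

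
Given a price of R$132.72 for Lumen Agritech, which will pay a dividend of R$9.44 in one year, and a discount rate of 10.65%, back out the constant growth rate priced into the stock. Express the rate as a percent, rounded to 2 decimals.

3.54%

From P₀ = D₁/(r − g), the implied growth is g = r − D₁/P₀.
g = 0.1065 − 9.44/132.72 = 0.1065 − 0.07113 = 0.03537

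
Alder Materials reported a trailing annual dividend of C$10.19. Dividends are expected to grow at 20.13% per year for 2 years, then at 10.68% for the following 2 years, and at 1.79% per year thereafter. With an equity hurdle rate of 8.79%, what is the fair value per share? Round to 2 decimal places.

C$236.19

Three-stage DDM. Project D₁…D_4; terminal Gordon value at t=4 with g = 0.0179; discount at r = 0.0879.
D_1 = 12.2412
D_2 = 14.7054
D_3 = 16.2759
D_4 = 18.0142
TV_4 = 18.3367/(0.0879−0.0179) = 261.9525
P₀ = Σ Dₜ/(1+r)ᵗ + TV_4/(1+r)^4 = 236.1895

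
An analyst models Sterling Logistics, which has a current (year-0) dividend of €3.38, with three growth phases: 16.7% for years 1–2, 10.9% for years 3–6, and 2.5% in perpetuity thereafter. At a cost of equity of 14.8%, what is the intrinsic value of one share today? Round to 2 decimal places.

€45.10

Three-stage DDM. Project D₁…D_6; terminal Gordon value at t=6 with g = 0.025; discount at r = 0.148.
D_1 = 3.9445
D_2 = 4.6032
D_3 = 5.1049
D_4 = 5.6614
D_5 = 6.2785
D_6 = 6.9628
TV_6 = 7.1369/(0.148−0.025) = 58.0234
P₀ = Σ Dₜ/(1+r)ᵗ + TV_6/(1+r)^6 = 45.1015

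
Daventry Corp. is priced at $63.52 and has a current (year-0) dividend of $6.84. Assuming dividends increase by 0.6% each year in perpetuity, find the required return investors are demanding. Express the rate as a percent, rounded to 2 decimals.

Rearranging the constant-growth DDM: r = D₁/P₀ + g.
D₁ = 6.84 × (1 + 0.006) = 6.8810.
r = 6.8810 / 63.52 + 0.006 = 0.10833 + 0.006 = 0.11433

11.43%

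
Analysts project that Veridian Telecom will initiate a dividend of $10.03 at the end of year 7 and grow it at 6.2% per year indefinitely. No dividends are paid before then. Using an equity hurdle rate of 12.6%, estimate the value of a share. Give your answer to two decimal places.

Deferred-dividend DDM. At t=6 the remaining stream is a growing perpetuity with first payment D_7 = 10.03.
V_6 = D_7/(r−g) = 10.03/(0.126−0.062) = 156.7188
P₀ = V_6/(1+r)^6 = 156.7188/(1+0.126)^6 = 76.8937

$76.89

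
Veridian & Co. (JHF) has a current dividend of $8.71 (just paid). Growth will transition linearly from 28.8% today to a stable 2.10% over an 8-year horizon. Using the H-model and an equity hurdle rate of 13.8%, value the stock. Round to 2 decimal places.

H-model: P₀ = D₀[(1+g_L) + H(g_S−g_L)]/(r−g_L), with H = 8/2 = 4.
P₀ = 8.71 × [(1+0.021) + 4×(0.288−0.021)] / (0.138−0.021)
   = 8.71 × 2.0890 / 0.117 = 155.5144

$155.51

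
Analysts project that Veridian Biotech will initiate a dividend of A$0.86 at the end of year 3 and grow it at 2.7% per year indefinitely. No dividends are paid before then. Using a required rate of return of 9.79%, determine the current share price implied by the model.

Deferred-dividend DDM. At t=2 the remaining stream is a growing perpetuity with first payment D_3 = 0.86.
V_2 = D_3/(r−g) = 0.86/(0.0979−0.027) = 12.1298
P₀ = V_2/(1+r)^2 = 12.1298/(1+0.0979)^2 = 10.0630

A$10.06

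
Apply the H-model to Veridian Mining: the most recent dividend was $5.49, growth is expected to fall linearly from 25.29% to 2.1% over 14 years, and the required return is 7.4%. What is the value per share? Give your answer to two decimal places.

H-model: P₀ = D₀[(1+g_L) + H(g_S−g_L)]/(r−g_L), with H = 14/2 = 7.
P₀ = 5.49 × [(1+0.021) + 7×(0.2529−0.021)] / (0.074−0.021)
   = 5.49 × 2.6443 / 0.053 = 273.9096

$273.91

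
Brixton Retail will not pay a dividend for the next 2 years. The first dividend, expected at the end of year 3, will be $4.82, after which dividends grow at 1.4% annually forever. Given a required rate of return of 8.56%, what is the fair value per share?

Deferred-dividend DDM. At t=2 the remaining stream is a growing perpetuity with first payment D_3 = 4.82.
V_2 = D_3/(r−g) = 4.82/(0.0856−0.014) = 67.3184
P₀ = V_2/(1+r)^2 = 67.3184/(1+0.0856)^2 = 57.1208

$57.12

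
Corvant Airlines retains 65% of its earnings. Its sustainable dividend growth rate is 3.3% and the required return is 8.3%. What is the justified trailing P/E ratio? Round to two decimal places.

Payout ratio b = 1 − 0.65 = 0.35.
Justified trailing P/E = b(1+g)/(r−g) = 0.35×(1+0.033)/(0.083−0.033) = 7.2310

7.23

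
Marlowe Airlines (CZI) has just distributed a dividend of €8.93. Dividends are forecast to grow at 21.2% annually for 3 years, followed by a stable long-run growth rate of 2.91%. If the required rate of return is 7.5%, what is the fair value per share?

Two-stage DDM. Project D₁…D_3 at 0.212, terminal growth 0.0291, discount at r = 0.075.
D_1 = 10.8232
D_2 = 13.1177
D_3 = 15.8986
Terminal value at t=3: TV = D_4/(r−g) = 16.3613/(0.075−0.0291) = 356.4546
P₀ = 10.8232/(1+0.075)^1 + 13.1177/(1+0.075)^2 + 15.8986/(1+0.075)^3 + 356.4546/(1+0.075)^3 = 321.1489

€321.15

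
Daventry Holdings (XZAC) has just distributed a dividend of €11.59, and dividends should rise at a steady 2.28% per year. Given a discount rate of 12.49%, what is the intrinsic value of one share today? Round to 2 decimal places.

Gordon growth model: P₀ = D₁/(r − g). D₁ = 11.59 × (1 + 0.0228) = 11.8543.
P₀ = 11.8543 / (0.1249 − 0.0228) = 11.8543 / 0.1021 = 116.1043

€116.10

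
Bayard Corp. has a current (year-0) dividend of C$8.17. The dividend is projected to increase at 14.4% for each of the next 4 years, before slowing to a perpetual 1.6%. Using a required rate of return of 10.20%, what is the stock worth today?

C$148.01

Two-stage DDM. Project D₁…D_4 at 0.144, terminal growth 0.016, discount at r = 0.102.
D_1 = 9.3465
D_2 = 10.6924
D_3 = 12.2321
D_4 = 13.9935
Terminal value at t=4: TV = D_5/(r−g) = 14.2174/(0.102−0.016) = 165.3185
P₀ = 9.3465/(1+0.102)^1 + 10.6924/(1+0.102)^2 + 12.2321/(1+0.102)^3 + 13.9935/(1+0.102)^4 + 165.3185/(1+0.102)^4 = 148.0120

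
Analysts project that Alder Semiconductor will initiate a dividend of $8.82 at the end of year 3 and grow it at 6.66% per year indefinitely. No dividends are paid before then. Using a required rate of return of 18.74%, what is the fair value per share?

Deferred-dividend DDM. At t=2 the remaining stream is a growing perpetuity with first payment D_3 = 8.82.
V_2 = D_3/(r−g) = 8.82/(0.1874−0.0666) = 73.0132
P₀ = V_2/(1+r)^2 = 73.0132/(1+0.1874)^2 = 51.7854

$51.79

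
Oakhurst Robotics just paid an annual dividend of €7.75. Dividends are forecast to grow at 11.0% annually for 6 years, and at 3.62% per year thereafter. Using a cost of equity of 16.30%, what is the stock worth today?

Two-stage DDM. Project D₁…D_6 at 0.11, terminal growth 0.0362, discount at r = 0.163.
D_1 = 8.6025
D_2 = 9.5488
D_3 = 10.5991
D_4 = 11.7650
D_5 = 13.0592
D_6 = 14.4957
Terminal value at t=6: TV = D_7/(r−g) = 15.0205/(0.163−0.0362) = 118.4579
P₀ = 8.6025/(1+0.163)^1 + 9.5488/(1+0.163)^2 + 10.5991/(1+0.163)^3 + 11.7650/(1+0.163)^4 + 13.0592/(1+0.163)^5 + 14.4957/(1+0.163)^6 + 118.4579/(1+0.163)^6 = 87.4940

€87.49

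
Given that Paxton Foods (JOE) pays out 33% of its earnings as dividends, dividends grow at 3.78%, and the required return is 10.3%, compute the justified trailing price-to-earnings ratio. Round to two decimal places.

Justified trailing P/E = b(1+g)/(r−g) = 0.33×(1+0.0378)/(0.103−0.0378) = 5.2527

5.25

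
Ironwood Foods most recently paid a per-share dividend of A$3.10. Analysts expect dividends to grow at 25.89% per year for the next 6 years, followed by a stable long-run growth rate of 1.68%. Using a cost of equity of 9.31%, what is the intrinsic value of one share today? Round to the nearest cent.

A$127.78

Two-stage DDM. Project D₁…D_6 at 0.2589, terminal growth 0.0168, discount at r = 0.0931.
D_1 = 3.9026
D_2 = 4.9130
D_3 = 6.1849
D_4 = 7.7862
D_5 = 9.8021
D_6 = 12.3398
Terminal value at t=6: TV = D_7/(r−g) = 12.5471/(0.0931−0.0168) = 164.4448
P₀ = 3.9026/(1+0.0931)^1 + 4.9130/(1+0.0931)^2 + 6.1849/(1+0.0931)^3 + 7.7862/(1+0.0931)^4 + 9.8021/(1+0.0931)^5 + 12.3398/(1+0.0931)^6 + 164.4448/(1+0.0931)^6 = 127.7817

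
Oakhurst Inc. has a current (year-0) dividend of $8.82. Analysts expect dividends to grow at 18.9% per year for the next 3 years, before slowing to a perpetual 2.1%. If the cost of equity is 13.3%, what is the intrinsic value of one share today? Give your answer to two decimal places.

Two-stage DDM. Project D₁…D_3 at 0.189, terminal growth 0.021, discount at r = 0.133.
D_1 = 10.4870
D_2 = 12.4690
D_3 = 14.8257
Terminal value at t=3: TV = D_4/(r−g) = 15.1370/(0.133−0.021) = 135.1518
P₀ = 10.4870/(1+0.133)^1 + 12.4690/(1+0.133)^2 + 14.8257/(1+0.133)^3 + 135.1518/(1+0.133)^3 = 122.0878

$122.09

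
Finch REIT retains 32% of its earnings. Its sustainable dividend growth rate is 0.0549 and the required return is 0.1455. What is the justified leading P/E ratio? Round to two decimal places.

7.51

Payout ratio b = 1 − 0.32 = 0.68.
Justified leading P/E = b/(r−g) = 0.68/(0.1455−0.0549) = 7.5055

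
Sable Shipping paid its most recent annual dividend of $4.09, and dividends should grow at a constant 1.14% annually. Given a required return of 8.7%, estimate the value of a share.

Gordon growth model: P₀ = D₁/(r − g). D₁ = 4.09 × (1 + 0.0114) = 4.1366.
P₀ = 4.1366 / (0.087 − 0.0114) = 4.1366 / 0.0756 = 54.7173

$54.72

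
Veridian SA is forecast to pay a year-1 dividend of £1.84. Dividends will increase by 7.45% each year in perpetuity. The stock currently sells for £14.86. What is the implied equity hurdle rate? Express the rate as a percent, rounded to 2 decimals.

19.83%

Rearranging the constant-growth DDM: r = D₁/P₀ + g.
r = 1.8400 / 14.86 + 0.0745 = 0.12382 + 0.0745 = 0.19832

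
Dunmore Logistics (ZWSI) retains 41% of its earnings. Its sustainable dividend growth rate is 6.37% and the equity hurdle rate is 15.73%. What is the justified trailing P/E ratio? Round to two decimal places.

6.70

Payout ratio b = 1 − 0.41 = 0.59.
Justified trailing P/E = b(1+g)/(r−g) = 0.59×(1+0.0637)/(0.1573−0.0637) = 6.7049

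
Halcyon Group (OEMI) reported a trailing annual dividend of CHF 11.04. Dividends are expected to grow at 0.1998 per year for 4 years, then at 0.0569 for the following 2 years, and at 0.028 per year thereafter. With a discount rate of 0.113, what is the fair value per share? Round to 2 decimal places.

CHF 243.65

Three-stage DDM. Project D₁…D_6; terminal Gordon value at t=6 with g = 0.028; discount at r = 0.113.
D_1 = 13.2458
D_2 = 15.8923
D_3 = 19.0676
D_4 = 22.8773
D_5 = 24.1790
D_6 = 25.5548
TV_6 = 26.2703/(0.113−0.028) = 309.0626
P₀ = Σ Dₜ/(1+r)ᵗ + TV_6/(1+r)^6 = 243.6509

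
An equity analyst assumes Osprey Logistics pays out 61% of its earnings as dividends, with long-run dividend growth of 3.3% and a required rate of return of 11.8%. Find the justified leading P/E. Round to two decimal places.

7.18

Justified leading P/E = b/(r−g) = 0.61/(0.118−0.033) = 7.1765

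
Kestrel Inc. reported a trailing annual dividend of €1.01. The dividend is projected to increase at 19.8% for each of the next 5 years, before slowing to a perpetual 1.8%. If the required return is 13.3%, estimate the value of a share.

€17.81

Two-stage DDM. Project D₁…D_5 at 0.198, terminal growth 0.018, discount at r = 0.133.
D_1 = 1.2100
D_2 = 1.4496
D_3 = 1.7366
D_4 = 2.0804
D_5 = 2.4923
Terminal value at t=5: TV = D_6/(r−g) = 2.5372/(0.133−0.018) = 22.0625
P₀ = 1.2100/(1+0.133)^1 + 1.4496/(1+0.133)^2 + 1.7366/(1+0.133)^3 + 2.0804/(1+0.133)^4 + 2.4923/(1+0.133)^5 + 22.0625/(1+0.133)^5 = 17.8055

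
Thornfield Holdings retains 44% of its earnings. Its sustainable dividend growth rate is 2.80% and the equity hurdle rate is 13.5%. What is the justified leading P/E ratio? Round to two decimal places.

5.23

Payout ratio b = 1 − 0.44 = 0.56.
Justified leading P/E = b/(r−g) = 0.56/(0.135−0.028) = 5.2336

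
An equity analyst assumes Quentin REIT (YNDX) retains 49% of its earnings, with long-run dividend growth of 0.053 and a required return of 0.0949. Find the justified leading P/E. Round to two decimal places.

Payout ratio b = 1 − 0.49 = 0.51.
Justified leading P/E = b/(r−g) = 0.51/(0.0949−0.053) = 12.1718

12.17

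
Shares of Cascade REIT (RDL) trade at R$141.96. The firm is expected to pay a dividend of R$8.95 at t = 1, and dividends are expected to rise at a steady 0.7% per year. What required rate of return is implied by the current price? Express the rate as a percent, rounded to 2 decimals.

Rearranging the constant-growth DDM: r = D₁/P₀ + g.
r = 8.9500 / 141.96 + 0.007 = 0.06305 + 0.007 = 0.07005

7.00%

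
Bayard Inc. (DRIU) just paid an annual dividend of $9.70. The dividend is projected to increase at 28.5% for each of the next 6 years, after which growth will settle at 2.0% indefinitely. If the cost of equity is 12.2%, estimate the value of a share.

Two-stage DDM. Project D₁…D_6 at 0.285, terminal growth 0.02, discount at r = 0.122.
D_1 = 12.4645
D_2 = 16.0169
D_3 = 20.5817
D_4 = 26.4475
D_5 = 33.9850
D_6 = 43.6707
Terminal value at t=6: TV = D_7/(r−g) = 44.5441/(0.122−0.02) = 436.7073
P₀ = 12.4645/(1+0.122)^1 + 16.0169/(1+0.122)^2 + 20.5817/(1+0.122)^3 + 26.4475/(1+0.122)^4 + 33.9850/(1+0.122)^5 + 43.6707/(1+0.122)^6 + 436.7073/(1+0.122)^6 = 314.9879

$314.99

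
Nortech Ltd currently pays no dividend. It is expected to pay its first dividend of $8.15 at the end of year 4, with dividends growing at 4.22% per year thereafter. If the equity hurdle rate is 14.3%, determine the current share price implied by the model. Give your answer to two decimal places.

$54.15

Deferred-dividend DDM. At t=3 the remaining stream is a growing perpetuity with first payment D_4 = 8.15.
V_3 = D_4/(r−g) = 8.15/(0.143−0.0422) = 80.8532
P₀ = V_3/(1+r)^3 = 80.8532/(1+0.143)^3 = 54.1450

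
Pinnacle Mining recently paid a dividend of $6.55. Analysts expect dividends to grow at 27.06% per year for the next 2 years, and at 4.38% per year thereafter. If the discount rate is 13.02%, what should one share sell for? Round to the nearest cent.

$115.65

Two-stage DDM. Project D₁…D_2 at 0.2706, terminal growth 0.0438, discount at r = 0.1302.
D_1 = 8.3224
D_2 = 10.5745
Terminal value at t=2: TV = D_3/(r−g) = 11.0376/(0.1302−0.0438) = 127.7505
P₀ = 8.3224/(1+0.1302)^1 + 10.5745/(1+0.1302)^2 + 127.7505/(1+0.1302)^2 = 115.6541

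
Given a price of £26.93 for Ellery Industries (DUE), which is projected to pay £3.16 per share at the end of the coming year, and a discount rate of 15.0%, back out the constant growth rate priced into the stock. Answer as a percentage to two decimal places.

3.27%

From P₀ = D₁/(r − g), the implied growth is g = r − D₁/P₀.
g = 0.15 − 3.16/26.93 = 0.15 − 0.11734 = 0.03266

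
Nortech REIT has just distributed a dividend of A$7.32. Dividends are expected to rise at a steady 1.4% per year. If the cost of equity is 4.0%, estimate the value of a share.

Gordon growth model: P₀ = D₁/(r − g). D₁ = 7.32 × (1 + 0.014) = 7.4225.
P₀ = 7.4225 / (0.04 − 0.014) = 7.4225 / 0.026 = 285.4800

A$285.48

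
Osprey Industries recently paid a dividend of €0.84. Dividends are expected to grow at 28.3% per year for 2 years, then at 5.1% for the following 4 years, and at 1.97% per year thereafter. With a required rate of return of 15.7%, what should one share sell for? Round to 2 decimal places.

€10.46

Three-stage DDM. Project D₁…D_6; terminal Gordon value at t=6 with g = 0.0197; discount at r = 0.157.
D_1 = 1.0777
D_2 = 1.3827
D_3 = 1.4532
D_4 = 1.5273
D_5 = 1.6052
D_6 = 1.6871
TV_6 = 1.7203/(0.157−0.0197) = 12.5298
P₀ = Σ Dₜ/(1+r)ᵗ + TV_6/(1+r)^6 = 10.4558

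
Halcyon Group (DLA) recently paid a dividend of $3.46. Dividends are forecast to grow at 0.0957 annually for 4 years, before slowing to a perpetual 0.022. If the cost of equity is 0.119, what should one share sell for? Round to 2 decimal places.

Two-stage DDM. Project D₁…D_4 at 0.0957, terminal growth 0.022, discount at r = 0.119.
D_1 = 3.7911
D_2 = 4.1539
D_3 = 4.5515
D_4 = 4.9870
Terminal value at t=4: TV = D_5/(r−g) = 5.0968/(0.119−0.022) = 52.5439
P₀ = 3.7911/(1+0.119)^1 + 4.1539/(1+0.119)^2 + 4.5515/(1+0.119)^3 + 4.9870/(1+0.119)^4 + 52.5439/(1+0.119)^4 = 46.6465

$46.65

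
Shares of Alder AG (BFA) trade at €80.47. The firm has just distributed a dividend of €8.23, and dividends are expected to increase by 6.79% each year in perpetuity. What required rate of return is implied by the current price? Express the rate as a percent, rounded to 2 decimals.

Rearranging the constant-growth DDM: r = D₁/P₀ + g.
D₁ = 8.23 × (1 + 0.0679) = 8.7888.
r = 8.7888 / 80.47 + 0.0679 = 0.10922 + 0.0679 = 0.17712

17.71%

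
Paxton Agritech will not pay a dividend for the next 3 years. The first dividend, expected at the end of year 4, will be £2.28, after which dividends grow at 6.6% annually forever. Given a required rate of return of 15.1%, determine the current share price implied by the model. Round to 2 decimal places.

Deferred-dividend DDM. At t=3 the remaining stream is a growing perpetuity with first payment D_4 = 2.28.
V_3 = D_4/(r−g) = 2.28/(0.151−0.066) = 26.8235
P₀ = V_3/(1+r)^3 = 26.8235/(1+0.151)^3 = 17.5910

£17.59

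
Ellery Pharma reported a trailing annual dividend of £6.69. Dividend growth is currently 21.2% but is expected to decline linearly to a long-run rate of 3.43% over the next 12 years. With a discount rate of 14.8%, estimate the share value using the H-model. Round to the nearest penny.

H-model: P₀ = D₀[(1+g_L) + H(g_S−g_L)]/(r−g_L), with H = 12/2 = 6.
P₀ = 6.69 × [(1+0.0343) + 6×(0.212−0.0343)] / (0.148−0.0343)
   = 6.69 × 2.1005 / 0.1137 = 123.5914

£123.59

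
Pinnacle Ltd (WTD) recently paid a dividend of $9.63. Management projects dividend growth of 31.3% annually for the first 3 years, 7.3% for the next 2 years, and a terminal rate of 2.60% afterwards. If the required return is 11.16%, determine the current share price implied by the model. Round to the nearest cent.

$248.02

Three-stage DDM. Project D₁…D_5; terminal Gordon value at t=5 with g = 0.026; discount at r = 0.1116.
D_1 = 12.6442
D_2 = 16.6018
D_3 = 21.7982
D_4 = 23.3895
D_5 = 25.0969
TV_5 = 25.7494/(0.1116−0.026) = 300.8109
P₀ = Σ Dₜ/(1+r)ᵗ + TV_5/(1+r)^5 = 248.0216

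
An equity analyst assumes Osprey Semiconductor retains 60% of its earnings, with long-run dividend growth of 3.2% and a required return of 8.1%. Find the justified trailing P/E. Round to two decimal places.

8.42

Payout ratio b = 1 − 0.60 = 0.40.
Justified trailing P/E = b(1+g)/(r−g) = 0.40×(1+0.032)/(0.081−0.032) = 8.4245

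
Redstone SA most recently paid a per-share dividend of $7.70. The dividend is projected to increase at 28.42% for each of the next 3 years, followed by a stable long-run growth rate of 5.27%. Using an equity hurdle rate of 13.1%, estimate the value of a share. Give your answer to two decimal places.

Two-stage DDM. Project D₁…D_3 at 0.2842, terminal growth 0.0527, discount at r = 0.131.
D_1 = 9.8883
D_2 = 12.6986
D_3 = 16.3076
Terminal value at t=3: TV = D_4/(r−g) = 17.1670/(0.131−0.0527) = 219.2460
P₀ = 9.8883/(1+0.131)^1 + 12.6986/(1+0.131)^2 + 16.3076/(1+0.131)^3 + 219.2460/(1+0.131)^3 = 181.4880

$181.49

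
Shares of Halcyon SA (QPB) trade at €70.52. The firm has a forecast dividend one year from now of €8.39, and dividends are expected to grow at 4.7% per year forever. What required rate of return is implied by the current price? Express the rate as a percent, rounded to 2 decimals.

16.60%

Rearranging the constant-growth DDM: r = D₁/P₀ + g.
r = 8.3900 / 70.52 + 0.047 = 0.11897 + 0.047 = 0.16597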